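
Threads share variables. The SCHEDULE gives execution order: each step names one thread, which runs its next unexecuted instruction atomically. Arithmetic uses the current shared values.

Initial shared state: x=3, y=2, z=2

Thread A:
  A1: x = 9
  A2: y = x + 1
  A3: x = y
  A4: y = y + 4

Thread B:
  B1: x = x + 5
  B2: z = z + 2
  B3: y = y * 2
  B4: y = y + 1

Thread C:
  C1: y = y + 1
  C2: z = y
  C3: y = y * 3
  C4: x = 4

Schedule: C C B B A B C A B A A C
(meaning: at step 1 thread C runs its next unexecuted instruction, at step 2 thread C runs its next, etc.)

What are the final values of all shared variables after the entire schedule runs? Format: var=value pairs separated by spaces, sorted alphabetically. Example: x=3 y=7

Answer: x=4 y=15 z=5

Derivation:
Step 1: thread C executes C1 (y = y + 1). Shared: x=3 y=3 z=2. PCs: A@0 B@0 C@1
Step 2: thread C executes C2 (z = y). Shared: x=3 y=3 z=3. PCs: A@0 B@0 C@2
Step 3: thread B executes B1 (x = x + 5). Shared: x=8 y=3 z=3. PCs: A@0 B@1 C@2
Step 4: thread B executes B2 (z = z + 2). Shared: x=8 y=3 z=5. PCs: A@0 B@2 C@2
Step 5: thread A executes A1 (x = 9). Shared: x=9 y=3 z=5. PCs: A@1 B@2 C@2
Step 6: thread B executes B3 (y = y * 2). Shared: x=9 y=6 z=5. PCs: A@1 B@3 C@2
Step 7: thread C executes C3 (y = y * 3). Shared: x=9 y=18 z=5. PCs: A@1 B@3 C@3
Step 8: thread A executes A2 (y = x + 1). Shared: x=9 y=10 z=5. PCs: A@2 B@3 C@3
Step 9: thread B executes B4 (y = y + 1). Shared: x=9 y=11 z=5. PCs: A@2 B@4 C@3
Step 10: thread A executes A3 (x = y). Shared: x=11 y=11 z=5. PCs: A@3 B@4 C@3
Step 11: thread A executes A4 (y = y + 4). Shared: x=11 y=15 z=5. PCs: A@4 B@4 C@3
Step 12: thread C executes C4 (x = 4). Shared: x=4 y=15 z=5. PCs: A@4 B@4 C@4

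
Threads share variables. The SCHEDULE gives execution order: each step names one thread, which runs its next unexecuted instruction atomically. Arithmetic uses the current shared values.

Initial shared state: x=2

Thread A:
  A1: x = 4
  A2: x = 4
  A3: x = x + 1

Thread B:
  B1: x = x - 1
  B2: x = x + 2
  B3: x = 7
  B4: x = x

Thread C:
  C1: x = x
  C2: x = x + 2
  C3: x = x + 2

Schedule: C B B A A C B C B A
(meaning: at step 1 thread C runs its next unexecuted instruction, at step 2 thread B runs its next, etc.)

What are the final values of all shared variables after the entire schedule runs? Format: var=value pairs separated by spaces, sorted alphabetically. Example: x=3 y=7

Step 1: thread C executes C1 (x = x). Shared: x=2. PCs: A@0 B@0 C@1
Step 2: thread B executes B1 (x = x - 1). Shared: x=1. PCs: A@0 B@1 C@1
Step 3: thread B executes B2 (x = x + 2). Shared: x=3. PCs: A@0 B@2 C@1
Step 4: thread A executes A1 (x = 4). Shared: x=4. PCs: A@1 B@2 C@1
Step 5: thread A executes A2 (x = 4). Shared: x=4. PCs: A@2 B@2 C@1
Step 6: thread C executes C2 (x = x + 2). Shared: x=6. PCs: A@2 B@2 C@2
Step 7: thread B executes B3 (x = 7). Shared: x=7. PCs: A@2 B@3 C@2
Step 8: thread C executes C3 (x = x + 2). Shared: x=9. PCs: A@2 B@3 C@3
Step 9: thread B executes B4 (x = x). Shared: x=9. PCs: A@2 B@4 C@3
Step 10: thread A executes A3 (x = x + 1). Shared: x=10. PCs: A@3 B@4 C@3

Answer: x=10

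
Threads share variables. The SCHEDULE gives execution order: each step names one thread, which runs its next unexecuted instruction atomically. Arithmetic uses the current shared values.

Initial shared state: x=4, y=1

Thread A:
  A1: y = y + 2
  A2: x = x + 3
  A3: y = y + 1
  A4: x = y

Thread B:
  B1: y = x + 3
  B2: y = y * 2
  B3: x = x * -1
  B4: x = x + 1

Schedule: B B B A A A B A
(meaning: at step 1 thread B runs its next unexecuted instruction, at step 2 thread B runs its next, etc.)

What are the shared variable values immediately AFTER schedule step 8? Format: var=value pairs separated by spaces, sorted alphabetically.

Answer: x=17 y=17

Derivation:
Step 1: thread B executes B1 (y = x + 3). Shared: x=4 y=7. PCs: A@0 B@1
Step 2: thread B executes B2 (y = y * 2). Shared: x=4 y=14. PCs: A@0 B@2
Step 3: thread B executes B3 (x = x * -1). Shared: x=-4 y=14. PCs: A@0 B@3
Step 4: thread A executes A1 (y = y + 2). Shared: x=-4 y=16. PCs: A@1 B@3
Step 5: thread A executes A2 (x = x + 3). Shared: x=-1 y=16. PCs: A@2 B@3
Step 6: thread A executes A3 (y = y + 1). Shared: x=-1 y=17. PCs: A@3 B@3
Step 7: thread B executes B4 (x = x + 1). Shared: x=0 y=17. PCs: A@3 B@4
Step 8: thread A executes A4 (x = y). Shared: x=17 y=17. PCs: A@4 B@4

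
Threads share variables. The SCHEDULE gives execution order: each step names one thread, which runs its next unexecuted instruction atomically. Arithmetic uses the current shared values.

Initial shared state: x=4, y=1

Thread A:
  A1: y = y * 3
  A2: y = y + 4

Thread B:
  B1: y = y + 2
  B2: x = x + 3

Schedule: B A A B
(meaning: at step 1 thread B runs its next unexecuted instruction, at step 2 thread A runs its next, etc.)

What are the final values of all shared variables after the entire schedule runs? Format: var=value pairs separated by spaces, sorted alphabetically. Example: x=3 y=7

Step 1: thread B executes B1 (y = y + 2). Shared: x=4 y=3. PCs: A@0 B@1
Step 2: thread A executes A1 (y = y * 3). Shared: x=4 y=9. PCs: A@1 B@1
Step 3: thread A executes A2 (y = y + 4). Shared: x=4 y=13. PCs: A@2 B@1
Step 4: thread B executes B2 (x = x + 3). Shared: x=7 y=13. PCs: A@2 B@2

Answer: x=7 y=13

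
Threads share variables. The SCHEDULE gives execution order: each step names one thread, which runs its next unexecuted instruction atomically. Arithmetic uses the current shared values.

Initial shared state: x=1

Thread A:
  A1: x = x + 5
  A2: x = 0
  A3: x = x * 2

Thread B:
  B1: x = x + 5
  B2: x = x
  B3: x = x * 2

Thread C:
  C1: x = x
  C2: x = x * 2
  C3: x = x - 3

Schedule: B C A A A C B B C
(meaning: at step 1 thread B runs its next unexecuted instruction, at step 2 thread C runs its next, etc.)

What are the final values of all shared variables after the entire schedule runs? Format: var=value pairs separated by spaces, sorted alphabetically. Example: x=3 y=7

Step 1: thread B executes B1 (x = x + 5). Shared: x=6. PCs: A@0 B@1 C@0
Step 2: thread C executes C1 (x = x). Shared: x=6. PCs: A@0 B@1 C@1
Step 3: thread A executes A1 (x = x + 5). Shared: x=11. PCs: A@1 B@1 C@1
Step 4: thread A executes A2 (x = 0). Shared: x=0. PCs: A@2 B@1 C@1
Step 5: thread A executes A3 (x = x * 2). Shared: x=0. PCs: A@3 B@1 C@1
Step 6: thread C executes C2 (x = x * 2). Shared: x=0. PCs: A@3 B@1 C@2
Step 7: thread B executes B2 (x = x). Shared: x=0. PCs: A@3 B@2 C@2
Step 8: thread B executes B3 (x = x * 2). Shared: x=0. PCs: A@3 B@3 C@2
Step 9: thread C executes C3 (x = x - 3). Shared: x=-3. PCs: A@3 B@3 C@3

Answer: x=-3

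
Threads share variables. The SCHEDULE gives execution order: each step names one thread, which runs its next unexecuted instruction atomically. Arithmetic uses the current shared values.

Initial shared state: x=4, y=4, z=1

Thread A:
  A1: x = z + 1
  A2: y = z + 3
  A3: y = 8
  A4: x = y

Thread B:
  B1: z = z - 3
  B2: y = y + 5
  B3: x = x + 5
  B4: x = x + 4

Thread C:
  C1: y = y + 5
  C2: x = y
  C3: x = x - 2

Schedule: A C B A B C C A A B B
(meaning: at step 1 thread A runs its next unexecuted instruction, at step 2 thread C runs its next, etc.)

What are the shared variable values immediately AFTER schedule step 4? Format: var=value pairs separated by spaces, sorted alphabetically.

Step 1: thread A executes A1 (x = z + 1). Shared: x=2 y=4 z=1. PCs: A@1 B@0 C@0
Step 2: thread C executes C1 (y = y + 5). Shared: x=2 y=9 z=1. PCs: A@1 B@0 C@1
Step 3: thread B executes B1 (z = z - 3). Shared: x=2 y=9 z=-2. PCs: A@1 B@1 C@1
Step 4: thread A executes A2 (y = z + 3). Shared: x=2 y=1 z=-2. PCs: A@2 B@1 C@1

Answer: x=2 y=1 z=-2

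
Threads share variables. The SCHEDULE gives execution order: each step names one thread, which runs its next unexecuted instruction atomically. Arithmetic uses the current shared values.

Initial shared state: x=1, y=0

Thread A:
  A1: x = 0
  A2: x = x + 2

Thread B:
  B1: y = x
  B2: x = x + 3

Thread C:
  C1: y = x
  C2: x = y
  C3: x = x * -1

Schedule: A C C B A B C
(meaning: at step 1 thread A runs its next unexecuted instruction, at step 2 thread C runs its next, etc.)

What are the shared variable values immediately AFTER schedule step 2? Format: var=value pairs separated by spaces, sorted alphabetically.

Step 1: thread A executes A1 (x = 0). Shared: x=0 y=0. PCs: A@1 B@0 C@0
Step 2: thread C executes C1 (y = x). Shared: x=0 y=0. PCs: A@1 B@0 C@1

Answer: x=0 y=0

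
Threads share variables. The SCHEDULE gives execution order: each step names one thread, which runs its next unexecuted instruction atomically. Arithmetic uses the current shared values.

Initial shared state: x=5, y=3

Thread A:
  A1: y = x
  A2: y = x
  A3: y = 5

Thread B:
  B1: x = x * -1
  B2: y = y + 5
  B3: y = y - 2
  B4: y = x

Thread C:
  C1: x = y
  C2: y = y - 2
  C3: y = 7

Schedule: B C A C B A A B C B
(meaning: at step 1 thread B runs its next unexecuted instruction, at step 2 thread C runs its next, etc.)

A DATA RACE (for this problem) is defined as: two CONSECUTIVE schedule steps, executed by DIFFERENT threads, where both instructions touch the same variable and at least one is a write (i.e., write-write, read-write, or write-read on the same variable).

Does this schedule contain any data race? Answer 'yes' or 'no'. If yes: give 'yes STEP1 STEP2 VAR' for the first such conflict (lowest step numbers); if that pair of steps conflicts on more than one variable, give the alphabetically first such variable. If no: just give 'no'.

Answer: yes 1 2 x

Derivation:
Steps 1,2: B(x = x * -1) vs C(x = y). RACE on x (W-W).
Steps 2,3: C(x = y) vs A(y = x). RACE on x (W-R), y (R-W). Multiple vars; alphabetically first is x.
Steps 3,4: A(y = x) vs C(y = y - 2). RACE on y (W-W).
Steps 4,5: C(y = y - 2) vs B(y = y + 5). RACE on y (W-W).
Steps 5,6: B(y = y + 5) vs A(y = x). RACE on y (W-W).
Steps 6,7: same thread (A). No race.
Steps 7,8: A(y = 5) vs B(y = y - 2). RACE on y (W-W).
Steps 8,9: B(y = y - 2) vs C(y = 7). RACE on y (W-W).
Steps 9,10: C(y = 7) vs B(y = x). RACE on y (W-W).
First conflict at steps 1,2.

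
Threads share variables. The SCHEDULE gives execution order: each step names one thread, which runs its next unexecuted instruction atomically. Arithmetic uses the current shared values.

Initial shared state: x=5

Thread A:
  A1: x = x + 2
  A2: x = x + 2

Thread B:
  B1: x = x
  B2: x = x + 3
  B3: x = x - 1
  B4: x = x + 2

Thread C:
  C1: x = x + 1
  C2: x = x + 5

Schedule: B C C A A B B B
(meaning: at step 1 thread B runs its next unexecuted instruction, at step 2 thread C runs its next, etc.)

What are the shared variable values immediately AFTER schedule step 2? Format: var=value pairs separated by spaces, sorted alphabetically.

Step 1: thread B executes B1 (x = x). Shared: x=5. PCs: A@0 B@1 C@0
Step 2: thread C executes C1 (x = x + 1). Shared: x=6. PCs: A@0 B@1 C@1

Answer: x=6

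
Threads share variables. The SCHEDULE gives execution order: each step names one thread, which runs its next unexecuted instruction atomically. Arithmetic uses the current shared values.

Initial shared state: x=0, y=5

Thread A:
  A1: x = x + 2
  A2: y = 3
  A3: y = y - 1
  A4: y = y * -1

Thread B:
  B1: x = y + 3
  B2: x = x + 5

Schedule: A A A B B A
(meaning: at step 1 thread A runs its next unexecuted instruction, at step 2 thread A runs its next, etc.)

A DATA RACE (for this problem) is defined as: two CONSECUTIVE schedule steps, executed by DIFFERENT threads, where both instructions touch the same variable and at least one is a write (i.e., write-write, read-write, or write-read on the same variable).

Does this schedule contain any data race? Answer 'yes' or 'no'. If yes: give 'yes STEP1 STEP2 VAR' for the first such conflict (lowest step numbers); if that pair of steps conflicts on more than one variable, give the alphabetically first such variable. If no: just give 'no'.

Answer: yes 3 4 y

Derivation:
Steps 1,2: same thread (A). No race.
Steps 2,3: same thread (A). No race.
Steps 3,4: A(y = y - 1) vs B(x = y + 3). RACE on y (W-R).
Steps 4,5: same thread (B). No race.
Steps 5,6: B(r=x,w=x) vs A(r=y,w=y). No conflict.
First conflict at steps 3,4.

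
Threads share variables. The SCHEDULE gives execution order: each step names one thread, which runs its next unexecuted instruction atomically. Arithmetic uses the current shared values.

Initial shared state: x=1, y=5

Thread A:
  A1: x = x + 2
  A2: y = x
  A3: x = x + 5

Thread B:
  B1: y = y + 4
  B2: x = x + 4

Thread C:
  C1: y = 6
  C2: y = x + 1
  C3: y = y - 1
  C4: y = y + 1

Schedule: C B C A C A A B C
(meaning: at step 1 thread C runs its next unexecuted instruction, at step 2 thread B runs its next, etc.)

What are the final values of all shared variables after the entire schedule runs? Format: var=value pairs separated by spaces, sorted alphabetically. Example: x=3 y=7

Answer: x=12 y=4

Derivation:
Step 1: thread C executes C1 (y = 6). Shared: x=1 y=6. PCs: A@0 B@0 C@1
Step 2: thread B executes B1 (y = y + 4). Shared: x=1 y=10. PCs: A@0 B@1 C@1
Step 3: thread C executes C2 (y = x + 1). Shared: x=1 y=2. PCs: A@0 B@1 C@2
Step 4: thread A executes A1 (x = x + 2). Shared: x=3 y=2. PCs: A@1 B@1 C@2
Step 5: thread C executes C3 (y = y - 1). Shared: x=3 y=1. PCs: A@1 B@1 C@3
Step 6: thread A executes A2 (y = x). Shared: x=3 y=3. PCs: A@2 B@1 C@3
Step 7: thread A executes A3 (x = x + 5). Shared: x=8 y=3. PCs: A@3 B@1 C@3
Step 8: thread B executes B2 (x = x + 4). Shared: x=12 y=3. PCs: A@3 B@2 C@3
Step 9: thread C executes C4 (y = y + 1). Shared: x=12 y=4. PCs: A@3 B@2 C@4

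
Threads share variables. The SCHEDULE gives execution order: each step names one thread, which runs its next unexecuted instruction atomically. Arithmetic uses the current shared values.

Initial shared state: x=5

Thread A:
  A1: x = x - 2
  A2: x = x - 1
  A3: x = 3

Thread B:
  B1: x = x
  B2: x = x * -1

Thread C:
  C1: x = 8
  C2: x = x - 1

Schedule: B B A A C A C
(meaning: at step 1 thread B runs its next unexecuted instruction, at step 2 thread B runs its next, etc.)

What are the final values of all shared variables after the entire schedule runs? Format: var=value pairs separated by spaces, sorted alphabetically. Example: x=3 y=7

Answer: x=2

Derivation:
Step 1: thread B executes B1 (x = x). Shared: x=5. PCs: A@0 B@1 C@0
Step 2: thread B executes B2 (x = x * -1). Shared: x=-5. PCs: A@0 B@2 C@0
Step 3: thread A executes A1 (x = x - 2). Shared: x=-7. PCs: A@1 B@2 C@0
Step 4: thread A executes A2 (x = x - 1). Shared: x=-8. PCs: A@2 B@2 C@0
Step 5: thread C executes C1 (x = 8). Shared: x=8. PCs: A@2 B@2 C@1
Step 6: thread A executes A3 (x = 3). Shared: x=3. PCs: A@3 B@2 C@1
Step 7: thread C executes C2 (x = x - 1). Shared: x=2. PCs: A@3 B@2 C@2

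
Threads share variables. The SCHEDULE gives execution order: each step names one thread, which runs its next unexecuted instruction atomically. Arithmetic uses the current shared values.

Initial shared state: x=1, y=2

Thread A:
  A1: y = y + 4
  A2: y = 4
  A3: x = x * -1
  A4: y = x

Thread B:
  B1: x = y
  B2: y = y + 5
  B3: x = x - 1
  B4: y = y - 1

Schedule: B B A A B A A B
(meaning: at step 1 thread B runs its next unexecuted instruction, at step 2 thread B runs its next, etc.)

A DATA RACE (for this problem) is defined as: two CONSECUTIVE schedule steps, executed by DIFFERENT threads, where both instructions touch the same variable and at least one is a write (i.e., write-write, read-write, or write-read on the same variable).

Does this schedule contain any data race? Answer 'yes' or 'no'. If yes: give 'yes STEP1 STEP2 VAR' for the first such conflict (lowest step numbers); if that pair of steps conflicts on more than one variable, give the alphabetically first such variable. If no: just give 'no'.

Answer: yes 2 3 y

Derivation:
Steps 1,2: same thread (B). No race.
Steps 2,3: B(y = y + 5) vs A(y = y + 4). RACE on y (W-W).
Steps 3,4: same thread (A). No race.
Steps 4,5: A(r=-,w=y) vs B(r=x,w=x). No conflict.
Steps 5,6: B(x = x - 1) vs A(x = x * -1). RACE on x (W-W).
Steps 6,7: same thread (A). No race.
Steps 7,8: A(y = x) vs B(y = y - 1). RACE on y (W-W).
First conflict at steps 2,3.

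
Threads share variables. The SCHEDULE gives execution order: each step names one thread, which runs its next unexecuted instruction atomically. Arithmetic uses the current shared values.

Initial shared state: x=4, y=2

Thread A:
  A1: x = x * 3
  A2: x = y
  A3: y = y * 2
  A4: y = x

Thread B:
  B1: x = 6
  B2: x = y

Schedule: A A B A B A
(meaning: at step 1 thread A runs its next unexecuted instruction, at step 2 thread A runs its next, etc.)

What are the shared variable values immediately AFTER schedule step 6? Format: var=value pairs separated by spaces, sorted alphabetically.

Answer: x=4 y=4

Derivation:
Step 1: thread A executes A1 (x = x * 3). Shared: x=12 y=2. PCs: A@1 B@0
Step 2: thread A executes A2 (x = y). Shared: x=2 y=2. PCs: A@2 B@0
Step 3: thread B executes B1 (x = 6). Shared: x=6 y=2. PCs: A@2 B@1
Step 4: thread A executes A3 (y = y * 2). Shared: x=6 y=4. PCs: A@3 B@1
Step 5: thread B executes B2 (x = y). Shared: x=4 y=4. PCs: A@3 B@2
Step 6: thread A executes A4 (y = x). Shared: x=4 y=4. PCs: A@4 B@2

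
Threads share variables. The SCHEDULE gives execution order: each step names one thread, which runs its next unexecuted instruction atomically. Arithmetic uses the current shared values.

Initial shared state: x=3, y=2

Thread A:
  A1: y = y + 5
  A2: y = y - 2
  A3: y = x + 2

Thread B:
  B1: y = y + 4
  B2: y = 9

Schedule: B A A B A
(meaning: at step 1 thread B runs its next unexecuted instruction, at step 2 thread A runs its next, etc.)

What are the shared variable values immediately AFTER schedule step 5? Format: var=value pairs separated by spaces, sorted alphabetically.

Answer: x=3 y=5

Derivation:
Step 1: thread B executes B1 (y = y + 4). Shared: x=3 y=6. PCs: A@0 B@1
Step 2: thread A executes A1 (y = y + 5). Shared: x=3 y=11. PCs: A@1 B@1
Step 3: thread A executes A2 (y = y - 2). Shared: x=3 y=9. PCs: A@2 B@1
Step 4: thread B executes B2 (y = 9). Shared: x=3 y=9. PCs: A@2 B@2
Step 5: thread A executes A3 (y = x + 2). Shared: x=3 y=5. PCs: A@3 B@2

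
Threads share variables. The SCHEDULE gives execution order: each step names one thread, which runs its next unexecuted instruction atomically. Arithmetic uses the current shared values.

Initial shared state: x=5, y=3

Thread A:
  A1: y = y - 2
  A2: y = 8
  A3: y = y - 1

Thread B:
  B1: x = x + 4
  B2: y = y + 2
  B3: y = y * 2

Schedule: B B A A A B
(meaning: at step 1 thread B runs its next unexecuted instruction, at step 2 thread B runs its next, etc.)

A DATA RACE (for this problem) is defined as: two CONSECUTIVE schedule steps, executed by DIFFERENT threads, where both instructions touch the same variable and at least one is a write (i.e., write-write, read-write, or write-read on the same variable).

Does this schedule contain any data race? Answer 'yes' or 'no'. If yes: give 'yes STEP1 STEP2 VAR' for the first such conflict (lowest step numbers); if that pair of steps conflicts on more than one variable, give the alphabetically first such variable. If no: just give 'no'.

Answer: yes 2 3 y

Derivation:
Steps 1,2: same thread (B). No race.
Steps 2,3: B(y = y + 2) vs A(y = y - 2). RACE on y (W-W).
Steps 3,4: same thread (A). No race.
Steps 4,5: same thread (A). No race.
Steps 5,6: A(y = y - 1) vs B(y = y * 2). RACE on y (W-W).
First conflict at steps 2,3.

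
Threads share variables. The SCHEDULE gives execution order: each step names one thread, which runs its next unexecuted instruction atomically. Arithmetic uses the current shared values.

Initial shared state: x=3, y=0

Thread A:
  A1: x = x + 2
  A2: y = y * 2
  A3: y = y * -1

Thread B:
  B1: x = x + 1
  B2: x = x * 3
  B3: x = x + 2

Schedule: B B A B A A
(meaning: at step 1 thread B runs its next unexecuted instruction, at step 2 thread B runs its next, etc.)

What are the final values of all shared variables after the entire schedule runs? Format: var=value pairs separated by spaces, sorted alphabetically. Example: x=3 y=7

Step 1: thread B executes B1 (x = x + 1). Shared: x=4 y=0. PCs: A@0 B@1
Step 2: thread B executes B2 (x = x * 3). Shared: x=12 y=0. PCs: A@0 B@2
Step 3: thread A executes A1 (x = x + 2). Shared: x=14 y=0. PCs: A@1 B@2
Step 4: thread B executes B3 (x = x + 2). Shared: x=16 y=0. PCs: A@1 B@3
Step 5: thread A executes A2 (y = y * 2). Shared: x=16 y=0. PCs: A@2 B@3
Step 6: thread A executes A3 (y = y * -1). Shared: x=16 y=0. PCs: A@3 B@3

Answer: x=16 y=0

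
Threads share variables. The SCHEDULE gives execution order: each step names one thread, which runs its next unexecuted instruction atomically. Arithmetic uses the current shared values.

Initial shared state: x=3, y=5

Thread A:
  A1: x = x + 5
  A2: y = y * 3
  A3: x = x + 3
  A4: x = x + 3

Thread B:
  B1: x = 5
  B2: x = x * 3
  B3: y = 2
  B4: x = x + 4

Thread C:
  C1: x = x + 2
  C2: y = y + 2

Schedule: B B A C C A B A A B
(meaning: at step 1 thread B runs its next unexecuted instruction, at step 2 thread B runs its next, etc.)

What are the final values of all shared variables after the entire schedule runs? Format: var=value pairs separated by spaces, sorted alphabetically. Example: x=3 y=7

Answer: x=32 y=2

Derivation:
Step 1: thread B executes B1 (x = 5). Shared: x=5 y=5. PCs: A@0 B@1 C@0
Step 2: thread B executes B2 (x = x * 3). Shared: x=15 y=5. PCs: A@0 B@2 C@0
Step 3: thread A executes A1 (x = x + 5). Shared: x=20 y=5. PCs: A@1 B@2 C@0
Step 4: thread C executes C1 (x = x + 2). Shared: x=22 y=5. PCs: A@1 B@2 C@1
Step 5: thread C executes C2 (y = y + 2). Shared: x=22 y=7. PCs: A@1 B@2 C@2
Step 6: thread A executes A2 (y = y * 3). Shared: x=22 y=21. PCs: A@2 B@2 C@2
Step 7: thread B executes B3 (y = 2). Shared: x=22 y=2. PCs: A@2 B@3 C@2
Step 8: thread A executes A3 (x = x + 3). Shared: x=25 y=2. PCs: A@3 B@3 C@2
Step 9: thread A executes A4 (x = x + 3). Shared: x=28 y=2. PCs: A@4 B@3 C@2
Step 10: thread B executes B4 (x = x + 4). Shared: x=32 y=2. PCs: A@4 B@4 C@2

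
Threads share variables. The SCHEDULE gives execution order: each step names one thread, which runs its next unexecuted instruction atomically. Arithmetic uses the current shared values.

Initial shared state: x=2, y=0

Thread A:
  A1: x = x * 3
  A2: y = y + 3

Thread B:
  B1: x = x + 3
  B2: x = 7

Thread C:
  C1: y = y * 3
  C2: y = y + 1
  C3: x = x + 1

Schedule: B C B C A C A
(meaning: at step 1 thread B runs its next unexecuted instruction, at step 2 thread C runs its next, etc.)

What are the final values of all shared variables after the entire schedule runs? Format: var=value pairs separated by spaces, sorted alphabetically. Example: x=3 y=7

Step 1: thread B executes B1 (x = x + 3). Shared: x=5 y=0. PCs: A@0 B@1 C@0
Step 2: thread C executes C1 (y = y * 3). Shared: x=5 y=0. PCs: A@0 B@1 C@1
Step 3: thread B executes B2 (x = 7). Shared: x=7 y=0. PCs: A@0 B@2 C@1
Step 4: thread C executes C2 (y = y + 1). Shared: x=7 y=1. PCs: A@0 B@2 C@2
Step 5: thread A executes A1 (x = x * 3). Shared: x=21 y=1. PCs: A@1 B@2 C@2
Step 6: thread C executes C3 (x = x + 1). Shared: x=22 y=1. PCs: A@1 B@2 C@3
Step 7: thread A executes A2 (y = y + 3). Shared: x=22 y=4. PCs: A@2 B@2 C@3

Answer: x=22 y=4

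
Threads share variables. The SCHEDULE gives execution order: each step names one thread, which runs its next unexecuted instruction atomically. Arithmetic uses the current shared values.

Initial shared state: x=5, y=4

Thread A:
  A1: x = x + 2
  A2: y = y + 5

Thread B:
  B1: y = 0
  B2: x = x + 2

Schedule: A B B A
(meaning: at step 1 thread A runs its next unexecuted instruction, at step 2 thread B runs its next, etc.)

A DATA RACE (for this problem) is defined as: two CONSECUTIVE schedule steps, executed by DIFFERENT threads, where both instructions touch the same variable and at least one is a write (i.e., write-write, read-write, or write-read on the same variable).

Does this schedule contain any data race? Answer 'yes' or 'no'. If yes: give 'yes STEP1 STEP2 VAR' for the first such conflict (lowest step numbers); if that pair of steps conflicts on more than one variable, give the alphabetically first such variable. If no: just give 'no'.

Answer: no

Derivation:
Steps 1,2: A(r=x,w=x) vs B(r=-,w=y). No conflict.
Steps 2,3: same thread (B). No race.
Steps 3,4: B(r=x,w=x) vs A(r=y,w=y). No conflict.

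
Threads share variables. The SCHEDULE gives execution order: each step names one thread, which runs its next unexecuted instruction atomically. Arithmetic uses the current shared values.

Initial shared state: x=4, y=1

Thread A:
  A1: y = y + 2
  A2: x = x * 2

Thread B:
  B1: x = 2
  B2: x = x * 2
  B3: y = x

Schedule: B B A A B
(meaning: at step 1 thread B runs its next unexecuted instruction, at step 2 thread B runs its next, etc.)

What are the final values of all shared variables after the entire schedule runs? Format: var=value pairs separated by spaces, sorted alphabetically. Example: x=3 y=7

Answer: x=8 y=8

Derivation:
Step 1: thread B executes B1 (x = 2). Shared: x=2 y=1. PCs: A@0 B@1
Step 2: thread B executes B2 (x = x * 2). Shared: x=4 y=1. PCs: A@0 B@2
Step 3: thread A executes A1 (y = y + 2). Shared: x=4 y=3. PCs: A@1 B@2
Step 4: thread A executes A2 (x = x * 2). Shared: x=8 y=3. PCs: A@2 B@2
Step 5: thread B executes B3 (y = x). Shared: x=8 y=8. PCs: A@2 B@3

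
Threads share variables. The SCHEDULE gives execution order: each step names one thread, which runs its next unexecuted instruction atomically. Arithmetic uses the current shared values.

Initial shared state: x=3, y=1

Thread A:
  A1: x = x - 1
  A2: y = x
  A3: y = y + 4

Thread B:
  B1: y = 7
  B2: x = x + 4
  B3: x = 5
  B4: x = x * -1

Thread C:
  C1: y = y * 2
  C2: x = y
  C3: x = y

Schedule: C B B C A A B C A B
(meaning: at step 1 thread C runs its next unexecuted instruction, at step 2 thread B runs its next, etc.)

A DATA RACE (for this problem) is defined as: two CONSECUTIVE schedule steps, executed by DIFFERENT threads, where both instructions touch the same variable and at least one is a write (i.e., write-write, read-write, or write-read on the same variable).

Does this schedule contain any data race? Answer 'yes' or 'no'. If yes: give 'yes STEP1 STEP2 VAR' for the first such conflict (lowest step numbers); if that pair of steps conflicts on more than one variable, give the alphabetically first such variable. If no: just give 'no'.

Answer: yes 1 2 y

Derivation:
Steps 1,2: C(y = y * 2) vs B(y = 7). RACE on y (W-W).
Steps 2,3: same thread (B). No race.
Steps 3,4: B(x = x + 4) vs C(x = y). RACE on x (W-W).
Steps 4,5: C(x = y) vs A(x = x - 1). RACE on x (W-W).
Steps 5,6: same thread (A). No race.
Steps 6,7: A(y = x) vs B(x = 5). RACE on x (R-W).
Steps 7,8: B(x = 5) vs C(x = y). RACE on x (W-W).
Steps 8,9: C(x = y) vs A(y = y + 4). RACE on y (R-W).
Steps 9,10: A(r=y,w=y) vs B(r=x,w=x). No conflict.
First conflict at steps 1,2.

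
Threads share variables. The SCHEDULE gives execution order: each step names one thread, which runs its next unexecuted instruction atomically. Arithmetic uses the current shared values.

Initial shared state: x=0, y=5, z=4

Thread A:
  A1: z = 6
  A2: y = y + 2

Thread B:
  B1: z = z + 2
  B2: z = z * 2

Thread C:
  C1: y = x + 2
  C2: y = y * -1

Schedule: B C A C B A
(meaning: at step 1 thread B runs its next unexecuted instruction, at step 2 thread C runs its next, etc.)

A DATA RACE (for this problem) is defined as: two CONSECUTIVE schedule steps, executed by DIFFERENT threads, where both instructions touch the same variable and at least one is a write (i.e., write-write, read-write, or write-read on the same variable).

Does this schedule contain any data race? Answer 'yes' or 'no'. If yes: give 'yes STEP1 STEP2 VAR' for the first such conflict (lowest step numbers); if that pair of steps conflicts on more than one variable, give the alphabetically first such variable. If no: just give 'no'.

Steps 1,2: B(r=z,w=z) vs C(r=x,w=y). No conflict.
Steps 2,3: C(r=x,w=y) vs A(r=-,w=z). No conflict.
Steps 3,4: A(r=-,w=z) vs C(r=y,w=y). No conflict.
Steps 4,5: C(r=y,w=y) vs B(r=z,w=z). No conflict.
Steps 5,6: B(r=z,w=z) vs A(r=y,w=y). No conflict.

Answer: no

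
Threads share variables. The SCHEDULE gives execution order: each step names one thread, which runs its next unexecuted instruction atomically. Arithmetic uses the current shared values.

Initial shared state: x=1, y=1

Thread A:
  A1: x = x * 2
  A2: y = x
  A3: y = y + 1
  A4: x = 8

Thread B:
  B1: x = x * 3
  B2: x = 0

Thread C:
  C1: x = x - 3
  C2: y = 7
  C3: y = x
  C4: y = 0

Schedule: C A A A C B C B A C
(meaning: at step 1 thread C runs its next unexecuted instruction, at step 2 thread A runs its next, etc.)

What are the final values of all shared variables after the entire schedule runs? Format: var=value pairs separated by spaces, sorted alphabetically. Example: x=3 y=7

Answer: x=8 y=0

Derivation:
Step 1: thread C executes C1 (x = x - 3). Shared: x=-2 y=1. PCs: A@0 B@0 C@1
Step 2: thread A executes A1 (x = x * 2). Shared: x=-4 y=1. PCs: A@1 B@0 C@1
Step 3: thread A executes A2 (y = x). Shared: x=-4 y=-4. PCs: A@2 B@0 C@1
Step 4: thread A executes A3 (y = y + 1). Shared: x=-4 y=-3. PCs: A@3 B@0 C@1
Step 5: thread C executes C2 (y = 7). Shared: x=-4 y=7. PCs: A@3 B@0 C@2
Step 6: thread B executes B1 (x = x * 3). Shared: x=-12 y=7. PCs: A@3 B@1 C@2
Step 7: thread C executes C3 (y = x). Shared: x=-12 y=-12. PCs: A@3 B@1 C@3
Step 8: thread B executes B2 (x = 0). Shared: x=0 y=-12. PCs: A@3 B@2 C@3
Step 9: thread A executes A4 (x = 8). Shared: x=8 y=-12. PCs: A@4 B@2 C@3
Step 10: thread C executes C4 (y = 0). Shared: x=8 y=0. PCs: A@4 B@2 C@4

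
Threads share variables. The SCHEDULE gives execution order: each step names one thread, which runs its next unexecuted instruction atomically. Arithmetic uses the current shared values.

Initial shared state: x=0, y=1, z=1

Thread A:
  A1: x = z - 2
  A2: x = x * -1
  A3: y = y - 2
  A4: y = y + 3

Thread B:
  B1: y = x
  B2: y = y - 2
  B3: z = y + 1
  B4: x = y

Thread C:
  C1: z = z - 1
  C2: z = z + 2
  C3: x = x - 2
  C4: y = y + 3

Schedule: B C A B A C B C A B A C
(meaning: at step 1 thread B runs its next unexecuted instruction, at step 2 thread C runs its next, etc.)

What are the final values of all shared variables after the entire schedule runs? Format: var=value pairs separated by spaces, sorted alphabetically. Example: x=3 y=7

Answer: x=-4 y=2 z=-1

Derivation:
Step 1: thread B executes B1 (y = x). Shared: x=0 y=0 z=1. PCs: A@0 B@1 C@0
Step 2: thread C executes C1 (z = z - 1). Shared: x=0 y=0 z=0. PCs: A@0 B@1 C@1
Step 3: thread A executes A1 (x = z - 2). Shared: x=-2 y=0 z=0. PCs: A@1 B@1 C@1
Step 4: thread B executes B2 (y = y - 2). Shared: x=-2 y=-2 z=0. PCs: A@1 B@2 C@1
Step 5: thread A executes A2 (x = x * -1). Shared: x=2 y=-2 z=0. PCs: A@2 B@2 C@1
Step 6: thread C executes C2 (z = z + 2). Shared: x=2 y=-2 z=2. PCs: A@2 B@2 C@2
Step 7: thread B executes B3 (z = y + 1). Shared: x=2 y=-2 z=-1. PCs: A@2 B@3 C@2
Step 8: thread C executes C3 (x = x - 2). Shared: x=0 y=-2 z=-1. PCs: A@2 B@3 C@3
Step 9: thread A executes A3 (y = y - 2). Shared: x=0 y=-4 z=-1. PCs: A@3 B@3 C@3
Step 10: thread B executes B4 (x = y). Shared: x=-4 y=-4 z=-1. PCs: A@3 B@4 C@3
Step 11: thread A executes A4 (y = y + 3). Shared: x=-4 y=-1 z=-1. PCs: A@4 B@4 C@3
Step 12: thread C executes C4 (y = y + 3). Shared: x=-4 y=2 z=-1. PCs: A@4 B@4 C@4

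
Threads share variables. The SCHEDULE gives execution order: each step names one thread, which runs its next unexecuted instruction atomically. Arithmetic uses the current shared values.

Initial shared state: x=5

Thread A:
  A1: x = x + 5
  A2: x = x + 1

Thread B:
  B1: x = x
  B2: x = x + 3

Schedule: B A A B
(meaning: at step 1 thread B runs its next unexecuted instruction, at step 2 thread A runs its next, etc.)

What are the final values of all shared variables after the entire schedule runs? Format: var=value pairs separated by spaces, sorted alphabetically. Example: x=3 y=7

Step 1: thread B executes B1 (x = x). Shared: x=5. PCs: A@0 B@1
Step 2: thread A executes A1 (x = x + 5). Shared: x=10. PCs: A@1 B@1
Step 3: thread A executes A2 (x = x + 1). Shared: x=11. PCs: A@2 B@1
Step 4: thread B executes B2 (x = x + 3). Shared: x=14. PCs: A@2 B@2

Answer: x=14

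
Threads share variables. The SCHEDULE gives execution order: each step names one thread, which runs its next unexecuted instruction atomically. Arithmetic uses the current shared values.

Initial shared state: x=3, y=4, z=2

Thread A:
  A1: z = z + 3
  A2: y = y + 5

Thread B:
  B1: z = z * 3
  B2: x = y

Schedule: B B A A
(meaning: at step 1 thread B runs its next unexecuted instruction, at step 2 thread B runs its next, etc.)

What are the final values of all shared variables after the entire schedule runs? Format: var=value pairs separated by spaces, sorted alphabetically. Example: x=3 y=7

Answer: x=4 y=9 z=9

Derivation:
Step 1: thread B executes B1 (z = z * 3). Shared: x=3 y=4 z=6. PCs: A@0 B@1
Step 2: thread B executes B2 (x = y). Shared: x=4 y=4 z=6. PCs: A@0 B@2
Step 3: thread A executes A1 (z = z + 3). Shared: x=4 y=4 z=9. PCs: A@1 B@2
Step 4: thread A executes A2 (y = y + 5). Shared: x=4 y=9 z=9. PCs: A@2 B@2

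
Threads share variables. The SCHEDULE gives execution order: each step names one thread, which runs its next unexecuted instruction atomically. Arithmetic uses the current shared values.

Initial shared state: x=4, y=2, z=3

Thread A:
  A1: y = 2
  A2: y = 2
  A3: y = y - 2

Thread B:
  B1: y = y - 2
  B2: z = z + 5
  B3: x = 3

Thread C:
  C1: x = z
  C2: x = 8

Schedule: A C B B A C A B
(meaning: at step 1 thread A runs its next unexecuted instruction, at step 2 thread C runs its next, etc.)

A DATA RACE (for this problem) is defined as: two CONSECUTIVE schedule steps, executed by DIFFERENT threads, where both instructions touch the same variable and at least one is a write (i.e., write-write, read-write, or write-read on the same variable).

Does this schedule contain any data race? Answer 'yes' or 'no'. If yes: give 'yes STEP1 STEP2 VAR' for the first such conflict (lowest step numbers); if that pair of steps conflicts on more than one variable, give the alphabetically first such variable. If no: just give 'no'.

Answer: no

Derivation:
Steps 1,2: A(r=-,w=y) vs C(r=z,w=x). No conflict.
Steps 2,3: C(r=z,w=x) vs B(r=y,w=y). No conflict.
Steps 3,4: same thread (B). No race.
Steps 4,5: B(r=z,w=z) vs A(r=-,w=y). No conflict.
Steps 5,6: A(r=-,w=y) vs C(r=-,w=x). No conflict.
Steps 6,7: C(r=-,w=x) vs A(r=y,w=y). No conflict.
Steps 7,8: A(r=y,w=y) vs B(r=-,w=x). No conflict.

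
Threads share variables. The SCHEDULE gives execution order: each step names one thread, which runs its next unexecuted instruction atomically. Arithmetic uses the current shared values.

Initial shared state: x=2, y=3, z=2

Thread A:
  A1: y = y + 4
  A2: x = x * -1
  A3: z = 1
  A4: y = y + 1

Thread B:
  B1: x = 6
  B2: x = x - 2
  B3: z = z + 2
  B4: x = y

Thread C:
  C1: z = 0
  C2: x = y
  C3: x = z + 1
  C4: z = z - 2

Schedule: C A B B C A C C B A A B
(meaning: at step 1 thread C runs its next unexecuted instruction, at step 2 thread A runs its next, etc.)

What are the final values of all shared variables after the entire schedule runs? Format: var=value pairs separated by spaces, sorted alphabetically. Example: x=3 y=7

Answer: x=8 y=8 z=1

Derivation:
Step 1: thread C executes C1 (z = 0). Shared: x=2 y=3 z=0. PCs: A@0 B@0 C@1
Step 2: thread A executes A1 (y = y + 4). Shared: x=2 y=7 z=0. PCs: A@1 B@0 C@1
Step 3: thread B executes B1 (x = 6). Shared: x=6 y=7 z=0. PCs: A@1 B@1 C@1
Step 4: thread B executes B2 (x = x - 2). Shared: x=4 y=7 z=0. PCs: A@1 B@2 C@1
Step 5: thread C executes C2 (x = y). Shared: x=7 y=7 z=0. PCs: A@1 B@2 C@2
Step 6: thread A executes A2 (x = x * -1). Shared: x=-7 y=7 z=0. PCs: A@2 B@2 C@2
Step 7: thread C executes C3 (x = z + 1). Shared: x=1 y=7 z=0. PCs: A@2 B@2 C@3
Step 8: thread C executes C4 (z = z - 2). Shared: x=1 y=7 z=-2. PCs: A@2 B@2 C@4
Step 9: thread B executes B3 (z = z + 2). Shared: x=1 y=7 z=0. PCs: A@2 B@3 C@4
Step 10: thread A executes A3 (z = 1). Shared: x=1 y=7 z=1. PCs: A@3 B@3 C@4
Step 11: thread A executes A4 (y = y + 1). Shared: x=1 y=8 z=1. PCs: A@4 B@3 C@4
Step 12: thread B executes B4 (x = y). Shared: x=8 y=8 z=1. PCs: A@4 B@4 C@4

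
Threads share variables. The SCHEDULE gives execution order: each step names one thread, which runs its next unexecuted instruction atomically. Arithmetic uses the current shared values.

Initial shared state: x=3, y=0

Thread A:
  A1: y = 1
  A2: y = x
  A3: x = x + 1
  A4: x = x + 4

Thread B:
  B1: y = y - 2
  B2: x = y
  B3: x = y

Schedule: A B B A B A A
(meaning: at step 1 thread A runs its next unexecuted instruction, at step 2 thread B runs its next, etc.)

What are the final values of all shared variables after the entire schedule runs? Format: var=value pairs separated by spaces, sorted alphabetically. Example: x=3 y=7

Step 1: thread A executes A1 (y = 1). Shared: x=3 y=1. PCs: A@1 B@0
Step 2: thread B executes B1 (y = y - 2). Shared: x=3 y=-1. PCs: A@1 B@1
Step 3: thread B executes B2 (x = y). Shared: x=-1 y=-1. PCs: A@1 B@2
Step 4: thread A executes A2 (y = x). Shared: x=-1 y=-1. PCs: A@2 B@2
Step 5: thread B executes B3 (x = y). Shared: x=-1 y=-1. PCs: A@2 B@3
Step 6: thread A executes A3 (x = x + 1). Shared: x=0 y=-1. PCs: A@3 B@3
Step 7: thread A executes A4 (x = x + 4). Shared: x=4 y=-1. PCs: A@4 B@3

Answer: x=4 y=-1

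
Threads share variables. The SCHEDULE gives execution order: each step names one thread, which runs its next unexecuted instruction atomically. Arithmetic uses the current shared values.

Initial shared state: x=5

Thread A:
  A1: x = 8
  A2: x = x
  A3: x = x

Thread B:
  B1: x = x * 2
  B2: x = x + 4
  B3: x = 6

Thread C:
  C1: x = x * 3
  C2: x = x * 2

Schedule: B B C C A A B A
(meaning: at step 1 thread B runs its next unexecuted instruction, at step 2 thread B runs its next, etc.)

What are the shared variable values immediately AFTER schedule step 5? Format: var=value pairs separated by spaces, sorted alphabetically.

Answer: x=8

Derivation:
Step 1: thread B executes B1 (x = x * 2). Shared: x=10. PCs: A@0 B@1 C@0
Step 2: thread B executes B2 (x = x + 4). Shared: x=14. PCs: A@0 B@2 C@0
Step 3: thread C executes C1 (x = x * 3). Shared: x=42. PCs: A@0 B@2 C@1
Step 4: thread C executes C2 (x = x * 2). Shared: x=84. PCs: A@0 B@2 C@2
Step 5: thread A executes A1 (x = 8). Shared: x=8. PCs: A@1 B@2 C@2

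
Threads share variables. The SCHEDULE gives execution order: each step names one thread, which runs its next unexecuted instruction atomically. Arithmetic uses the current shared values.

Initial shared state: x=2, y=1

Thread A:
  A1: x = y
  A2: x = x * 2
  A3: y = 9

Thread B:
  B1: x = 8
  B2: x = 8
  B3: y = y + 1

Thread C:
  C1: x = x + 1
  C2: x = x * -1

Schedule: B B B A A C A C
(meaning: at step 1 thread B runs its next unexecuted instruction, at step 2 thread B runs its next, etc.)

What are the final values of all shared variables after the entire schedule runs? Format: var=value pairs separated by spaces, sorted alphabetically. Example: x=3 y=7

Step 1: thread B executes B1 (x = 8). Shared: x=8 y=1. PCs: A@0 B@1 C@0
Step 2: thread B executes B2 (x = 8). Shared: x=8 y=1. PCs: A@0 B@2 C@0
Step 3: thread B executes B3 (y = y + 1). Shared: x=8 y=2. PCs: A@0 B@3 C@0
Step 4: thread A executes A1 (x = y). Shared: x=2 y=2. PCs: A@1 B@3 C@0
Step 5: thread A executes A2 (x = x * 2). Shared: x=4 y=2. PCs: A@2 B@3 C@0
Step 6: thread C executes C1 (x = x + 1). Shared: x=5 y=2. PCs: A@2 B@3 C@1
Step 7: thread A executes A3 (y = 9). Shared: x=5 y=9. PCs: A@3 B@3 C@1
Step 8: thread C executes C2 (x = x * -1). Shared: x=-5 y=9. PCs: A@3 B@3 C@2

Answer: x=-5 y=9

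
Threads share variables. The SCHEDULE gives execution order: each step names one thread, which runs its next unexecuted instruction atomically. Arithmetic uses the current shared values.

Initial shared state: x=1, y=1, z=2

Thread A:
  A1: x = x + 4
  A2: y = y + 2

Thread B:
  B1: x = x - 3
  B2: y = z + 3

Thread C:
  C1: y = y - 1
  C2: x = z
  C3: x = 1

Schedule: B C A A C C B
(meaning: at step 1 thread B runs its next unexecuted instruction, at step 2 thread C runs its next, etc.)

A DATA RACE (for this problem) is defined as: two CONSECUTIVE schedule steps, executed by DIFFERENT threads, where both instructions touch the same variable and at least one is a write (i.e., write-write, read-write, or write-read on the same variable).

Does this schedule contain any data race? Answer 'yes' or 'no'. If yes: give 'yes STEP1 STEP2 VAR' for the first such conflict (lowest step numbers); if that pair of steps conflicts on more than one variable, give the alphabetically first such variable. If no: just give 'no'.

Answer: no

Derivation:
Steps 1,2: B(r=x,w=x) vs C(r=y,w=y). No conflict.
Steps 2,3: C(r=y,w=y) vs A(r=x,w=x). No conflict.
Steps 3,4: same thread (A). No race.
Steps 4,5: A(r=y,w=y) vs C(r=z,w=x). No conflict.
Steps 5,6: same thread (C). No race.
Steps 6,7: C(r=-,w=x) vs B(r=z,w=y). No conflict.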